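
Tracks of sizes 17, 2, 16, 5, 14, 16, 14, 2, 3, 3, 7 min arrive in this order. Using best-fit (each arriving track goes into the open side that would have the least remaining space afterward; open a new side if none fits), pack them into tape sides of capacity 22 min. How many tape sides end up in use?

  17 → side 1 (new)  [load 17/22]
  2 → side 1  [load 19/22]
  16 → side 2 (new)  [load 16/22]
  5 → side 2  [load 21/22]
  14 → side 3 (new)  [load 14/22]
  16 → side 4 (new)  [load 16/22]
  14 → side 5 (new)  [load 14/22]
  2 → side 1  [load 21/22]
  3 → side 4  [load 19/22]
  3 → side 4  [load 22/22]
  7 → side 3  [load 21/22]
5 tape sides opened.

5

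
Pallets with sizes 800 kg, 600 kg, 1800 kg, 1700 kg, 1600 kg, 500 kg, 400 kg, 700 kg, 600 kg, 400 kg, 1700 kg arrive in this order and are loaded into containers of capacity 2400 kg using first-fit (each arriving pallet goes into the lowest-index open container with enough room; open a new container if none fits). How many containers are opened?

5

  800 → container 1 (new)  [load 800/2400]
  600 → container 1  [load 1400/2400]
  1800 → container 2 (new)  [load 1800/2400]
  1700 → container 3 (new)  [load 1700/2400]
  1600 → container 4 (new)  [load 1600/2400]
  500 → container 1  [load 1900/2400]
  400 → container 1  [load 2300/2400]
  700 → container 3  [load 2400/2400]
  600 → container 2  [load 2400/2400]
  400 → container 4  [load 2000/2400]
  1700 → container 5 (new)  [load 1700/2400]
5 containers opened.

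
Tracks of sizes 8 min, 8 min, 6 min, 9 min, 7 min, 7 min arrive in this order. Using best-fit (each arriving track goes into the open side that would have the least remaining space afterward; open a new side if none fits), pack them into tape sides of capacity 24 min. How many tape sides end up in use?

2

  8 → side 1 (new)  [load 8/24]
  8 → side 1  [load 16/24]
  6 → side 1  [load 22/24]
  9 → side 2 (new)  [load 9/24]
  7 → side 2  [load 16/24]
  7 → side 2  [load 23/24]
2 tape sides opened.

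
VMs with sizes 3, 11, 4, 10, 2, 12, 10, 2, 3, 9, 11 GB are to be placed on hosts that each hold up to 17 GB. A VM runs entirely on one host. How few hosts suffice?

Total = 12 + 11 + 11 + 10 + 10 + 9 + 4 + 3 + 3 + 2 + 2 = 77 GB.
Lower bound: ⌈77/17⌉ = 5 hosts.
Also, 6 VMs each exceed 17/2 GB, and no two of those can share a host, so at least 6 hosts are needed.
A packing using 6 hosts:
  host 1: 12 + 4 = 16
  host 2: 11 + 3 + 3 = 17
  host 3: 11 + 2 + 2 = 15
  host 4: 10 = 10
  host 5: 10 = 10
  host 6: 9 = 9
This matches the lower bound, so 6 is optimal.

6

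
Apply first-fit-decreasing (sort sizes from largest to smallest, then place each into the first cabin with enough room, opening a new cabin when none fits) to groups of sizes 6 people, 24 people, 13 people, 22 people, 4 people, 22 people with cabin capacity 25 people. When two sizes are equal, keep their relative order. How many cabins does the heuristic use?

Sorted descending: 24, 22, 22, 13, 6, 4.
  24 → cabin 1 (new)  [load 24/25]
  22 → cabin 2 (new)  [load 22/25]
  22 → cabin 3 (new)  [load 22/25]
  13 → cabin 4 (new)  [load 13/25]
  6 → cabin 4  [load 19/25]
  4 → cabin 4  [load 23/25]
4 cabins opened.

4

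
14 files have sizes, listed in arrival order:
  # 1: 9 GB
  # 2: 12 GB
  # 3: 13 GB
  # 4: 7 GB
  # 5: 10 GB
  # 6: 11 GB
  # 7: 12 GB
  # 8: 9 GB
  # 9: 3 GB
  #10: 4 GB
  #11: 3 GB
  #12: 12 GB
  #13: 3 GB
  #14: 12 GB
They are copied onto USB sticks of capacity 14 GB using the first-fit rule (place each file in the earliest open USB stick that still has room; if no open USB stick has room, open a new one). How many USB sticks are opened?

  9 → USB stick 1 (new)  [load 9/14]
  12 → USB stick 2 (new)  [load 12/14]
  13 → USB stick 3 (new)  [load 13/14]
  7 → USB stick 4 (new)  [load 7/14]
  10 → USB stick 5 (new)  [load 10/14]
  11 → USB stick 6 (new)  [load 11/14]
  12 → USB stick 7 (new)  [load 12/14]
  9 → USB stick 8 (new)  [load 9/14]
  3 → USB stick 1  [load 12/14]
  4 → USB stick 4  [load 11/14]
  3 → USB stick 4  [load 14/14]
  12 → USB stick 9 (new)  [load 12/14]
  3 → USB stick 5  [load 13/14]
  12 → USB stick 10 (new)  [load 12/14]
10 USB sticks opened.

10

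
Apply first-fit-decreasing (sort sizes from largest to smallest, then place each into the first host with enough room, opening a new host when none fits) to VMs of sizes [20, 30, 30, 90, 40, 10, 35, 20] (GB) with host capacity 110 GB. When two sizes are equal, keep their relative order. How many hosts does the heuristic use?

3

Sorted descending: 90, 40, 35, 30, 30, 20, 20, 10.
  90 → host 1 (new)  [load 90/110]
  40 → host 2 (new)  [load 40/110]
  35 → host 2  [load 75/110]
  30 → host 2  [load 105/110]
  30 → host 3 (new)  [load 30/110]
  20 → host 1  [load 110/110]
  20 → host 3  [load 50/110]
  10 → host 3  [load 60/110]
3 hosts opened.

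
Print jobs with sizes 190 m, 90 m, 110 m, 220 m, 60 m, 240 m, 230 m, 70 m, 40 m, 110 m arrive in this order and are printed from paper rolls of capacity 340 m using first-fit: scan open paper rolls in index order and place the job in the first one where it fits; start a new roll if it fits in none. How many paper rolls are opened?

5

  190 → roll 1 (new)  [load 190/340]
  90 → roll 1  [load 280/340]
  110 → roll 2 (new)  [load 110/340]
  220 → roll 2  [load 330/340]
  60 → roll 1  [load 340/340]
  240 → roll 3 (new)  [load 240/340]
  230 → roll 4 (new)  [load 230/340]
  70 → roll 3  [load 310/340]
  40 → roll 4  [load 270/340]
  110 → roll 5 (new)  [load 110/340]
5 paper rolls opened.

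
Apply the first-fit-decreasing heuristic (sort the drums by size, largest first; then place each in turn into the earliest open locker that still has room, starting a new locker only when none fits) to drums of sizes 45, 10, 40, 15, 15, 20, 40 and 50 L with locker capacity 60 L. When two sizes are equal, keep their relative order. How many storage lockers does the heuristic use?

4

Sorted descending: 50, 45, 40, 40, 20, 15, 15, 10.
  50 → locker 1 (new)  [load 50/60]
  45 → locker 2 (new)  [load 45/60]
  40 → locker 3 (new)  [load 40/60]
  40 → locker 4 (new)  [load 40/60]
  20 → locker 3  [load 60/60]
  15 → locker 2  [load 60/60]
  15 → locker 4  [load 55/60]
  10 → locker 1  [load 60/60]
4 storage lockers opened.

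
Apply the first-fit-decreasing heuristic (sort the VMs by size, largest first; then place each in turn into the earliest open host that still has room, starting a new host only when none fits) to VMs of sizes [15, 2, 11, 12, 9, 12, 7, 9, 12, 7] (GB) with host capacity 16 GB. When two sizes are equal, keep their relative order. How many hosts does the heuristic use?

Sorted descending: 15, 12, 12, 12, 11, 9, 9, 7, 7, 2.
  15 → host 1 (new)  [load 15/16]
  12 → host 2 (new)  [load 12/16]
  12 → host 3 (new)  [load 12/16]
  12 → host 4 (new)  [load 12/16]
  11 → host 5 (new)  [load 11/16]
  9 → host 6 (new)  [load 9/16]
  9 → host 7 (new)  [load 9/16]
  7 → host 6  [load 16/16]
  7 → host 7  [load 16/16]
  2 → host 2  [load 14/16]
7 hosts opened.

7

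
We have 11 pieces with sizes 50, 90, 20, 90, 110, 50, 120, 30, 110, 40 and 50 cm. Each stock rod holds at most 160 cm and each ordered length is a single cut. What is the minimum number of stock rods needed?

Total = 120 + 110 + 110 + 90 + 90 + 50 + 50 + 50 + 40 + 30 + 20 = 760 cm.
Lower bound: ⌈760/160⌉ = 5 stock rods.
A packing using 5 stock rods:
  stock rod 1: 120 + 40 = 160
  stock rod 2: 110 + 50 = 160
  stock rod 3: 110 + 50 = 160
  stock rod 4: 90 + 50 + 20 = 160
  stock rod 5: 90 + 30 = 120
This matches the lower bound, so 5 is optimal.

5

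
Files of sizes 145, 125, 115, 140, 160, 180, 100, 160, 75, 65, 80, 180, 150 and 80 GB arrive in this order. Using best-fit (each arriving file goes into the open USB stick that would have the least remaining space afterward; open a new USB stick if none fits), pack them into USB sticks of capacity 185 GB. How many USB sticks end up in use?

  145 → USB stick 1 (new)  [load 145/185]
  125 → USB stick 2 (new)  [load 125/185]
  115 → USB stick 3 (new)  [load 115/185]
  140 → USB stick 4 (new)  [load 140/185]
  160 → USB stick 5 (new)  [load 160/185]
  180 → USB stick 6 (new)  [load 180/185]
  100 → USB stick 7 (new)  [load 100/185]
  160 → USB stick 8 (new)  [load 160/185]
  75 → USB stick 7  [load 175/185]
  65 → USB stick 3  [load 180/185]
  80 → USB stick 9 (new)  [load 80/185]
  180 → USB stick 10 (new)  [load 180/185]
  150 → USB stick 11 (new)  [load 150/185]
  80 → USB stick 9  [load 160/185]
11 USB sticks opened.

11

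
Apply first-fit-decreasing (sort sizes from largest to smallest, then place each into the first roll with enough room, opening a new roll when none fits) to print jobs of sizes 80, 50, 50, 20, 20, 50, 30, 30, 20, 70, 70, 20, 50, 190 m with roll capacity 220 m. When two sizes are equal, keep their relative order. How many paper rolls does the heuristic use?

4

Sorted descending: 190, 80, 70, 70, 50, 50, 50, 50, 30, 30, 20, 20, 20, 20.
  190 → roll 1 (new)  [load 190/220]
  80 → roll 2 (new)  [load 80/220]
  70 → roll 2  [load 150/220]
  70 → roll 2  [load 220/220]
  50 → roll 3 (new)  [load 50/220]
  50 → roll 3  [load 100/220]
  50 → roll 3  [load 150/220]
  50 → roll 3  [load 200/220]
  30 → roll 1  [load 220/220]
  30 → roll 4 (new)  [load 30/220]
  20 → roll 3  [load 220/220]
  20 → roll 4  [load 50/220]
  20 → roll 4  [load 70/220]
  20 → roll 4  [load 90/220]
4 paper rolls opened.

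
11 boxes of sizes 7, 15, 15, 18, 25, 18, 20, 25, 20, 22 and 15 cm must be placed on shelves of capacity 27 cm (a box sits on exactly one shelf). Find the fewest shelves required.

Total = 25 + 25 + 22 + 20 + 20 + 18 + 18 + 15 + 15 + 15 + 7 = 200 cm.
Lower bound: ⌈200/27⌉ = 8 shelves.
Also, 10 boxes each exceed 27/2 cm, and no two of those can share a shelf, so at least 10 shelves are needed.
A packing using 10 shelves:
  shelf 1: 25 = 25
  shelf 2: 25 = 25
  shelf 3: 22 = 22
  shelf 4: 20 + 7 = 27
  shelf 5: 20 = 20
  shelf 6: 18 = 18
  shelf 7: 18 = 18
  shelf 8: 15 = 15
  shelf 9: 15 = 15
  shelf 10: 15 = 15
This matches the lower bound, so 10 is optimal.

10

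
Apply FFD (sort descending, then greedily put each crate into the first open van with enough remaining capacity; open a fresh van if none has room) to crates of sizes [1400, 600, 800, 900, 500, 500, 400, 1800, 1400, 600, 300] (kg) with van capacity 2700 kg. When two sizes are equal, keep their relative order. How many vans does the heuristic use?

4

Sorted descending: 1800, 1400, 1400, 900, 800, 600, 600, 500, 500, 400, 300.
  1800 → van 1 (new)  [load 1800/2700]
  1400 → van 2 (new)  [load 1400/2700]
  1400 → van 3 (new)  [load 1400/2700]
  900 → van 1  [load 2700/2700]
  800 → van 2  [load 2200/2700]
  600 → van 3  [load 2000/2700]
  600 → van 3  [load 2600/2700]
  500 → van 2  [load 2700/2700]
  500 → van 4 (new)  [load 500/2700]
  400 → van 4  [load 900/2700]
  300 → van 4  [load 1200/2700]
4 vans opened.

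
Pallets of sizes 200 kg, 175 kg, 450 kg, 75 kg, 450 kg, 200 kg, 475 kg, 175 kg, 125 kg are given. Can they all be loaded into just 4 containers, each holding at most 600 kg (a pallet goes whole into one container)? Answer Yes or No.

No

Total = 2325 kg; ⌈2325/600⌉ = 4.
The bound of 4 does not rule out 4, but exhaustive search shows no assignment into 4 containers of capacity 600 kg exists — the minimum is 5.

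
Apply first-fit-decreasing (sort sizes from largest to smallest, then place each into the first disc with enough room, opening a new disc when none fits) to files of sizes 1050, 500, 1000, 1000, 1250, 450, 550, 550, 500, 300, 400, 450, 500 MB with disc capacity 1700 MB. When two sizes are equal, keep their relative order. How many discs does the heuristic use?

Sorted descending: 1250, 1050, 1000, 1000, 550, 550, 500, 500, 500, 450, 450, 400, 300.
  1250 → disc 1 (new)  [load 1250/1700]
  1050 → disc 2 (new)  [load 1050/1700]
  1000 → disc 3 (new)  [load 1000/1700]
  1000 → disc 4 (new)  [load 1000/1700]
  550 → disc 2  [load 1600/1700]
  550 → disc 3  [load 1550/1700]
  500 → disc 4  [load 1500/1700]
  500 → disc 5 (new)  [load 500/1700]
  500 → disc 5  [load 1000/1700]
  450 → disc 1  [load 1700/1700]
  450 → disc 5  [load 1450/1700]
  400 → disc 6 (new)  [load 400/1700]
  300 → disc 6  [load 700/1700]
6 discs opened.

6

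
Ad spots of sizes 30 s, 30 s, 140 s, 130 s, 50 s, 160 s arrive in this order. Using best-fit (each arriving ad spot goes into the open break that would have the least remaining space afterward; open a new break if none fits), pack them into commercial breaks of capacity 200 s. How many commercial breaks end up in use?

  30 → break 1 (new)  [load 30/200]
  30 → break 1  [load 60/200]
  140 → break 1  [load 200/200]
  130 → break 2 (new)  [load 130/200]
  50 → break 2  [load 180/200]
  160 → break 3 (new)  [load 160/200]
3 commercial breaks opened.

3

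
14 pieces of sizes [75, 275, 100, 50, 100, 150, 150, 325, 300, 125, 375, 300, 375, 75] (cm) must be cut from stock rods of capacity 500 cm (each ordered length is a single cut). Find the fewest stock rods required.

6

Total = 375 + 375 + 325 + 300 + 300 + 275 + 150 + 150 + 125 + 100 + 100 + 75 + 75 + 50 = 2775 cm.
Lower bound: ⌈2775/500⌉ = 6 stock rods.
A packing using 6 stock rods:
  stock rod 1: 375 + 125 = 500
  stock rod 2: 375 + 100 = 475
  stock rod 3: 325 + 150 = 475
  stock rod 4: 300 + 150 + 50 = 500
  stock rod 5: 300 + 100 + 75 = 475
  stock rod 6: 275 + 75 = 350
This matches the lower bound, so 6 is optimal.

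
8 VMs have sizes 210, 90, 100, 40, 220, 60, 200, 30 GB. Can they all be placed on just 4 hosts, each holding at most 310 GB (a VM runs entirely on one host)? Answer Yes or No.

Yes

A valid assignment using 4 hosts:
  host 1: 220 + 90 = 310
  host 2: 210 + 100 = 310
  host 3: 200 + 60 + 40 = 300
  host 4: 30 = 30
Every load is within 310 GB, so 4 hosts suffice.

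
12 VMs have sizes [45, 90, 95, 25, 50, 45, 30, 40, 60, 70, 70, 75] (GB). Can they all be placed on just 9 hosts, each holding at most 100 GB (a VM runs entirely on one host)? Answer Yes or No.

A valid assignment using 8 hosts:
  host 1: 95 = 95
  host 2: 90 = 90
  host 3: 75 + 25 = 100
  host 4: 70 + 30 = 100
  host 5: 70 = 70
  host 6: 60 + 40 = 100
  host 7: 50 + 45 = 95
  host 8: 45 = 45
That uses only 8 ≤ 9, so 9 hosts are enough.

Yes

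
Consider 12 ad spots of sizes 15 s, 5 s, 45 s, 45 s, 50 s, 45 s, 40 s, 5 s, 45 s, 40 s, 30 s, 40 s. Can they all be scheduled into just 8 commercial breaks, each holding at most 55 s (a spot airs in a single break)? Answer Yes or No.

Total = 405 s; ⌈405/55⌉ = 8.
9 ad spots each exceed half the capacity and cannot share a break, forcing at least 9 commercial breaks.
At least 9 commercial breaks are required, but only 8 are allowed.

No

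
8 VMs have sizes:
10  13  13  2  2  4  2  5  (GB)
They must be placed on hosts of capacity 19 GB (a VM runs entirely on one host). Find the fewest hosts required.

3

Total = 13 + 13 + 10 + 5 + 4 + 2 + 2 + 2 = 51 GB.
Lower bound: ⌈51/19⌉ = 3 hosts.
A packing using 3 hosts:
  host 1: 13 + 5 = 18
  host 2: 13 + 4 + 2 = 19
  host 3: 10 + 2 + 2 = 14
This matches the lower bound, so 3 is optimal.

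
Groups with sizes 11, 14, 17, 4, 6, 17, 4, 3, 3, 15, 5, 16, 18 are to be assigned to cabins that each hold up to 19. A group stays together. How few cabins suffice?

8

Total = 18 + 17 + 17 + 16 + 15 + 14 + 11 + 6 + 5 + 4 + 4 + 3 + 3 = 133.
Lower bound: ⌈133/19⌉ = 7 cabins.
A packing using 8 cabins:
  cabin 1: 18 = 18
  cabin 2: 17 = 17
  cabin 3: 17 = 17
  cabin 4: 16 + 3 = 19
  cabin 5: 15 + 4 = 19
  cabin 6: 14 + 5 = 19
  cabin 7: 11 + 6 = 17
  cabin 8: 4 + 3 = 7
No arrangement into 7 cabins stays within capacity, so 8 is optimal.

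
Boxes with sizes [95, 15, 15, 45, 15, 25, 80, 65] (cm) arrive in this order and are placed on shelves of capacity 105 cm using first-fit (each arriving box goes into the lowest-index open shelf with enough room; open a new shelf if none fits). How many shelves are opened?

4

  95 → shelf 1 (new)  [load 95/105]
  15 → shelf 2 (new)  [load 15/105]
  15 → shelf 2  [load 30/105]
  45 → shelf 2  [load 75/105]
  15 → shelf 2  [load 90/105]
  25 → shelf 3 (new)  [load 25/105]
  80 → shelf 3  [load 105/105]
  65 → shelf 4 (new)  [load 65/105]
4 shelves opened.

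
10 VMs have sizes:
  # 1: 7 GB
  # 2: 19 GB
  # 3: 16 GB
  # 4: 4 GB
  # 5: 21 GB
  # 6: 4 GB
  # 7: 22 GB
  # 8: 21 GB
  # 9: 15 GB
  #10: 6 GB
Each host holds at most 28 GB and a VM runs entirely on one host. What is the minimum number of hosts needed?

Total = 22 + 21 + 21 + 19 + 16 + 15 + 7 + 6 + 4 + 4 = 135 GB.
Lower bound: ⌈135/28⌉ = 5 hosts.
Also, 6 VMs each exceed 14 GB, and no two of those can share a host, so at least 6 hosts are needed.
A packing using 6 hosts:
  host 1: 22 + 6 = 28
  host 2: 21 + 7 = 28
  host 3: 21 + 4 = 25
  host 4: 19 + 4 = 23
  host 5: 16 = 16
  host 6: 15 = 15
This matches the lower bound, so 6 is optimal.

6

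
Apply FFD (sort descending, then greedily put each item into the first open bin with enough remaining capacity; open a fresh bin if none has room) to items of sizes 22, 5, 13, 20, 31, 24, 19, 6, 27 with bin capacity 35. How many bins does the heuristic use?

Sorted descending: 31, 27, 24, 22, 20, 19, 13, 6, 5.
  31 → bin 1 (new)  [load 31/35]
  27 → bin 2 (new)  [load 27/35]
  24 → bin 3 (new)  [load 24/35]
  22 → bin 4 (new)  [load 22/35]
  20 → bin 5 (new)  [load 20/35]
  19 → bin 6 (new)  [load 19/35]
  13 → bin 4  [load 35/35]
  6 → bin 2  [load 33/35]
  5 → bin 3  [load 29/35]
6 bins opened.

6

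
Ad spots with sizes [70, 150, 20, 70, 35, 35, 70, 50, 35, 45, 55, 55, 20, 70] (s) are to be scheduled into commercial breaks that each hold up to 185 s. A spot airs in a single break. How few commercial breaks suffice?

Total = 150 + 70 + 70 + 70 + 70 + 55 + 55 + 50 + 45 + 35 + 35 + 35 + 20 + 20 = 780 s.
Lower bound: ⌈780/185⌉ = 5 commercial breaks.
A packing using 5 commercial breaks:
  break 1: 150 + 35 = 185
  break 2: 70 + 70 + 45 = 185
  break 3: 70 + 70 + 35 = 175
  break 4: 55 + 55 + 50 + 20 = 180
  break 5: 35 + 20 = 55
This matches the lower bound, so 5 is optimal.

5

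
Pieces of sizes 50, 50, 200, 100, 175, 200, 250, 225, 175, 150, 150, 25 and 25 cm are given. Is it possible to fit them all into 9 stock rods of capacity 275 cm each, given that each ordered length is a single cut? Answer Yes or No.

A valid assignment using 8 stock rods:
  stock rod 1: 250 + 25 = 275
  stock rod 2: 225 + 50 = 275
  stock rod 3: 200 + 50 + 25 = 275
  stock rod 4: 200 = 200
  stock rod 5: 175 + 100 = 275
  stock rod 6: 175 = 175
  stock rod 7: 150 = 150
  stock rod 8: 150 = 150
That uses only 8 ≤ 9, so 9 stock rods are enough.

Yes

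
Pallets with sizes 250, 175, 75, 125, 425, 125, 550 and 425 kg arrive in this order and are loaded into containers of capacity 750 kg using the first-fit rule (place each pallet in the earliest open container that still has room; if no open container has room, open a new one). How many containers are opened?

4

  250 → container 1 (new)  [load 250/750]
  175 → container 1  [load 425/750]
  75 → container 1  [load 500/750]
  125 → container 1  [load 625/750]
  425 → container 2 (new)  [load 425/750]
  125 → container 1  [load 750/750]
  550 → container 3 (new)  [load 550/750]
  425 → container 4 (new)  [load 425/750]
4 containers opened.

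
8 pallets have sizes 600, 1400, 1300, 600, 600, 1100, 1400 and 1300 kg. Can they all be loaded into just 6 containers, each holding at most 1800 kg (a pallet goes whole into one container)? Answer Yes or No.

Yes

A valid assignment using 6 containers:
  container 1: 1400 = 1400
  container 2: 1400 = 1400
  container 3: 1300 = 1300
  container 4: 1300 = 1300
  container 5: 1100 + 600 = 1700
  container 6: 600 + 600 = 1200
Every load is within 1800 kg, so 6 containers suffice.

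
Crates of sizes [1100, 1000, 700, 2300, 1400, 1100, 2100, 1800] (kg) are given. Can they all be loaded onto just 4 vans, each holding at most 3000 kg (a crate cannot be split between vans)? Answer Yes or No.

Total = 11500 kg; ⌈11500/3000⌉ = 4.
The bound of 4 does not rule out 4, but exhaustive search shows no assignment into 4 vans of capacity 3000 kg exists — the minimum is 5.

No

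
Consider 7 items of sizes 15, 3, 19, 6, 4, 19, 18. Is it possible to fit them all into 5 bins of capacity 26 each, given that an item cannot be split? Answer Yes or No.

A valid assignment using 4 bins:
  bin 1: 19 + 6 = 25
  bin 2: 19 + 4 + 3 = 26
  bin 3: 18 = 18
  bin 4: 15 = 15
That uses only 4 ≤ 5, so 5 bins are enough.

Yes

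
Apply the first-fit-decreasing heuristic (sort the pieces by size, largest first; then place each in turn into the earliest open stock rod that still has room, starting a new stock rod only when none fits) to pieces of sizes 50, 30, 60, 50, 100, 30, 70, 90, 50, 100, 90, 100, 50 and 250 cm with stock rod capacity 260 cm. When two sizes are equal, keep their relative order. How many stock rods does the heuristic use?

Sorted descending: 250, 100, 100, 100, 90, 90, 70, 60, 50, 50, 50, 50, 30, 30.
  250 → stock rod 1 (new)  [load 250/260]
  100 → stock rod 2 (new)  [load 100/260]
  100 → stock rod 2  [load 200/260]
  100 → stock rod 3 (new)  [load 100/260]
  90 → stock rod 3  [load 190/260]
  90 → stock rod 4 (new)  [load 90/260]
  70 → stock rod 3  [load 260/260]
  60 → stock rod 2  [load 260/260]
  50 → stock rod 4  [load 140/260]
  50 → stock rod 4  [load 190/260]
  50 → stock rod 4  [load 240/260]
  50 → stock rod 5 (new)  [load 50/260]
  30 → stock rod 5  [load 80/260]
  30 → stock rod 5  [load 110/260]
5 stock rods opened.

5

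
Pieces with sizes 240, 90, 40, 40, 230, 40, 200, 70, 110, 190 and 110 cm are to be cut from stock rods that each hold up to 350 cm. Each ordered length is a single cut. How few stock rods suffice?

4

Total = 240 + 230 + 200 + 190 + 110 + 110 + 90 + 70 + 40 + 40 + 40 = 1360 cm.
Lower bound: ⌈1360/350⌉ = 4 stock rods.
A packing using 4 stock rods:
  stock rod 1: 240 + 110 = 350
  stock rod 2: 230 + 110 = 340
  stock rod 3: 200 + 90 + 40 = 330
  stock rod 4: 190 + 70 + 40 + 40 = 340
This matches the lower bound, so 4 is optimal.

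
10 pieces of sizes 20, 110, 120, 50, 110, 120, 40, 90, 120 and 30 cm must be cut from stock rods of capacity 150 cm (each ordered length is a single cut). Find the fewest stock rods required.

6

Total = 120 + 120 + 120 + 110 + 110 + 90 + 50 + 40 + 30 + 20 = 810 cm.
Lower bound: ⌈810/150⌉ = 6 stock rods.
A packing using 6 stock rods:
  stock rod 1: 120 + 30 = 150
  stock rod 2: 120 + 20 = 140
  stock rod 3: 120 = 120
  stock rod 4: 110 + 40 = 150
  stock rod 5: 110 = 110
  stock rod 6: 90 + 50 = 140
This matches the lower bound, so 6 is optimal.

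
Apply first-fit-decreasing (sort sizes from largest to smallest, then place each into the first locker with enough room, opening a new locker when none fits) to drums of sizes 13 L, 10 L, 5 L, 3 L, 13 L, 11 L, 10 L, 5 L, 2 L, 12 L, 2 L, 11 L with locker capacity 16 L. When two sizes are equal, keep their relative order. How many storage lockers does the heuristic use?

7

Sorted descending: 13, 13, 12, 11, 11, 10, 10, 5, 5, 3, 2, 2.
  13 → locker 1 (new)  [load 13/16]
  13 → locker 2 (new)  [load 13/16]
  12 → locker 3 (new)  [load 12/16]
  11 → locker 4 (new)  [load 11/16]
  11 → locker 5 (new)  [load 11/16]
  10 → locker 6 (new)  [load 10/16]
  10 → locker 7 (new)  [load 10/16]
  5 → locker 4  [load 16/16]
  5 → locker 5  [load 16/16]
  3 → locker 1  [load 16/16]
  2 → locker 2  [load 15/16]
  2 → locker 3  [load 14/16]
7 storage lockers opened.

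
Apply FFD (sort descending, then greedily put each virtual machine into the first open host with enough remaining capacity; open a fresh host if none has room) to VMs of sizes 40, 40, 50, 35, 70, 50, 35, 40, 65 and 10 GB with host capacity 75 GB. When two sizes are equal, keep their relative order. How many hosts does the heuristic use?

Sorted descending: 70, 65, 50, 50, 40, 40, 40, 35, 35, 10.
  70 → host 1 (new)  [load 70/75]
  65 → host 2 (new)  [load 65/75]
  50 → host 3 (new)  [load 50/75]
  50 → host 4 (new)  [load 50/75]
  40 → host 5 (new)  [load 40/75]
  40 → host 6 (new)  [load 40/75]
  40 → host 7 (new)  [load 40/75]
  35 → host 5  [load 75/75]
  35 → host 6  [load 75/75]
  10 → host 2  [load 75/75]
7 hosts opened.

7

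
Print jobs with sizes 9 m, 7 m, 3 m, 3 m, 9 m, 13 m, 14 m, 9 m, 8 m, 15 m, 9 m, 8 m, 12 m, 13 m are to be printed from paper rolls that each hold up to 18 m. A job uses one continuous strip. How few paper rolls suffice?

Total = 15 + 14 + 13 + 13 + 12 + 9 + 9 + 9 + 9 + 8 + 8 + 7 + 3 + 3 = 132 m.
Lower bound: ⌈132/18⌉ = 8 paper rolls.
A packing using 9 paper rolls:
  roll 1: 15 + 3 = 18
  roll 2: 14 + 3 = 17
  roll 3: 13 = 13
  roll 4: 13 = 13
  roll 5: 12 = 12
  roll 6: 9 + 9 = 18
  roll 7: 9 + 9 = 18
  roll 8: 8 + 8 = 16
  roll 9: 7 = 7
No arrangement into 8 paper rolls stays within capacity, so 9 is optimal.

9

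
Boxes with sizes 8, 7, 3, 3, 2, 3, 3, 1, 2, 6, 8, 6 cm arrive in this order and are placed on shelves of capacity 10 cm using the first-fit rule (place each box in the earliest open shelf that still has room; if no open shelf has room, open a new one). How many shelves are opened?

6

  8 → shelf 1 (new)  [load 8/10]
  7 → shelf 2 (new)  [load 7/10]
  3 → shelf 2  [load 10/10]
  3 → shelf 3 (new)  [load 3/10]
  2 → shelf 1  [load 10/10]
  3 → shelf 3  [load 6/10]
  3 → shelf 3  [load 9/10]
  1 → shelf 3  [load 10/10]
  2 → shelf 4 (new)  [load 2/10]
  6 → shelf 4  [load 8/10]
  8 → shelf 5 (new)  [load 8/10]
  6 → shelf 6 (new)  [load 6/10]
6 shelves opened.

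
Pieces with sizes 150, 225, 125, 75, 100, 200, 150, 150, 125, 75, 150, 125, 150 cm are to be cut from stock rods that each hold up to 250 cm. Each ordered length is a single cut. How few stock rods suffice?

Total = 225 + 200 + 150 + 150 + 150 + 150 + 150 + 125 + 125 + 125 + 100 + 75 + 75 = 1800 cm.
Lower bound: ⌈1800/250⌉ = 8 stock rods.
A packing using 9 stock rods:
  stock rod 1: 225 = 225
  stock rod 2: 200 = 200
  stock rod 3: 150 + 100 = 250
  stock rod 4: 150 + 75 = 225
  stock rod 5: 150 + 75 = 225
  stock rod 6: 150 = 150
  stock rod 7: 150 = 150
  stock rod 8: 125 + 125 = 250
  stock rod 9: 125 = 125
No arrangement into 8 stock rods stays within capacity, so 9 is optimal.

9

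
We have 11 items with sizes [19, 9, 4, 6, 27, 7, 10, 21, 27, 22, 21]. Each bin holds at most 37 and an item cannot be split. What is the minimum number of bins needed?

6

Total = 27 + 27 + 22 + 21 + 21 + 19 + 10 + 9 + 7 + 6 + 4 = 173.
Lower bound: ⌈173/37⌉ = 5 bins.
Also, 6 items each exceed 37/2, and no two of those can share a bin, so at least 6 bins are needed.
A packing using 6 bins:
  bin 1: 27 + 10 = 37
  bin 2: 27 + 9 = 36
  bin 3: 22 + 7 + 6 = 35
  bin 4: 21 + 4 = 25
  bin 5: 21 = 21
  bin 6: 19 = 19
This matches the lower bound, so 6 is optimal.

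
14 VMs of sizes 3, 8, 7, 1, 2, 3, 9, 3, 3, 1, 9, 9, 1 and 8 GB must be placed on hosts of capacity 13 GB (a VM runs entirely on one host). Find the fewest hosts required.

6

Total = 9 + 9 + 9 + 8 + 8 + 7 + 3 + 3 + 3 + 3 + 2 + 1 + 1 + 1 = 67 GB.
Lower bound: ⌈67/13⌉ = 6 hosts.
A packing using 6 hosts:
  host 1: 9 + 3 + 1 = 13
  host 2: 9 + 3 + 1 = 13
  host 3: 9 + 3 + 1 = 13
  host 4: 8 + 3 + 2 = 13
  host 5: 8 = 8
  host 6: 7 = 7
This matches the lower bound, so 6 is optimal.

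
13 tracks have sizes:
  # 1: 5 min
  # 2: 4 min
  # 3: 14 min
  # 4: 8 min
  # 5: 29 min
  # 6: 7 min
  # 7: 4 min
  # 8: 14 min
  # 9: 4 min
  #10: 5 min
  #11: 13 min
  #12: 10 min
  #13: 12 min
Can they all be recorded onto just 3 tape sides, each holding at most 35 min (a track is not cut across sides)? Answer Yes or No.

Total = 129 min; ⌈129/35⌉ = 4.
At least 4 tape sides are required, but only 3 are allowed.

No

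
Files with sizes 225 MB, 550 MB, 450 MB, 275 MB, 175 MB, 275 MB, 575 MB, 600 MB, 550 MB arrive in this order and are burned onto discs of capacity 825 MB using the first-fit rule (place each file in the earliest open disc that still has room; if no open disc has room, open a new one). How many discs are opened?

6

  225 → disc 1 (new)  [load 225/825]
  550 → disc 1  [load 775/825]
  450 → disc 2 (new)  [load 450/825]
  275 → disc 2  [load 725/825]
  175 → disc 3 (new)  [load 175/825]
  275 → disc 3  [load 450/825]
  575 → disc 4 (new)  [load 575/825]
  600 → disc 5 (new)  [load 600/825]
  550 → disc 6 (new)  [load 550/825]
6 discs opened.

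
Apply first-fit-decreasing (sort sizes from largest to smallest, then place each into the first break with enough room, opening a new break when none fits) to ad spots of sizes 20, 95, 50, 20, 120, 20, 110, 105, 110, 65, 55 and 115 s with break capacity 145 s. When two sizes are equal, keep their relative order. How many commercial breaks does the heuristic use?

Sorted descending: 120, 115, 110, 110, 105, 95, 65, 55, 50, 20, 20, 20.
  120 → break 1 (new)  [load 120/145]
  115 → break 2 (new)  [load 115/145]
  110 → break 3 (new)  [load 110/145]
  110 → break 4 (new)  [load 110/145]
  105 → break 5 (new)  [load 105/145]
  95 → break 6 (new)  [load 95/145]
  65 → break 7 (new)  [load 65/145]
  55 → break 7  [load 120/145]
  50 → break 6  [load 145/145]
  20 → break 1  [load 140/145]
  20 → break 2  [load 135/145]
  20 → break 3  [load 130/145]
7 commercial breaks opened.

7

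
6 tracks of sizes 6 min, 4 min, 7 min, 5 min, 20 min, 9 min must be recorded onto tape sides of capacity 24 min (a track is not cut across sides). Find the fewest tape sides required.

Total = 20 + 9 + 7 + 6 + 5 + 4 = 51 min.
Lower bound: ⌈51/24⌉ = 3 tape sides.
A packing using 3 tape sides:
  side 1: 20 + 4 = 24
  side 2: 9 + 7 + 6 = 22
  side 3: 5 = 5
This matches the lower bound, so 3 is optimal.

3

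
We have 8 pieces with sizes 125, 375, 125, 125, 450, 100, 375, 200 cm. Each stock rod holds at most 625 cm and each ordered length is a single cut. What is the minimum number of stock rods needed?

Total = 450 + 375 + 375 + 200 + 125 + 125 + 125 + 100 = 1875 cm.
Lower bound: ⌈1875/625⌉ = 3 stock rods.
A packing using 4 stock rods:
  stock rod 1: 450 + 125 = 575
  stock rod 2: 375 + 200 = 575
  stock rod 3: 375 + 125 + 125 = 625
  stock rod 4: 100 = 100
No arrangement into 3 stock rods stays within capacity, so 4 is optimal.

4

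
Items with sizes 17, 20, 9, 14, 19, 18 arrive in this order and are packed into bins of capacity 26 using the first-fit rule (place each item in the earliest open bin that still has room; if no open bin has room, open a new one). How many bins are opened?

5

  17 → bin 1 (new)  [load 17/26]
  20 → bin 2 (new)  [load 20/26]
  9 → bin 1  [load 26/26]
  14 → bin 3 (new)  [load 14/26]
  19 → bin 4 (new)  [load 19/26]
  18 → bin 5 (new)  [load 18/26]
5 bins opened.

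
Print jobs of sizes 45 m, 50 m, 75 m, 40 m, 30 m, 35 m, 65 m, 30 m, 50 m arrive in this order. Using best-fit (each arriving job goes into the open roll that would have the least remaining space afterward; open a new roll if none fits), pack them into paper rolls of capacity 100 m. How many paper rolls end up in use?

  45 → roll 1 (new)  [load 45/100]
  50 → roll 1  [load 95/100]
  75 → roll 2 (new)  [load 75/100]
  40 → roll 3 (new)  [load 40/100]
  30 → roll 3  [load 70/100]
  35 → roll 4 (new)  [load 35/100]
  65 → roll 4  [load 100/100]
  30 → roll 3  [load 100/100]
  50 → roll 5 (new)  [load 50/100]
5 paper rolls opened.

5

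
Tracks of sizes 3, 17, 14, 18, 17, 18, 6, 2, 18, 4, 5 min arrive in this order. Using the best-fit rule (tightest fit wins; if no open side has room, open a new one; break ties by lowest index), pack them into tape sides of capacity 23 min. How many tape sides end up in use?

6

  3 → side 1 (new)  [load 3/23]
  17 → side 1  [load 20/23]
  14 → side 2 (new)  [load 14/23]
  18 → side 3 (new)  [load 18/23]
  17 → side 4 (new)  [load 17/23]
  18 → side 5 (new)  [load 18/23]
  6 → side 4  [load 23/23]
  2 → side 1  [load 22/23]
  18 → side 6 (new)  [load 18/23]
  4 → side 3  [load 22/23]
  5 → side 5  [load 23/23]
6 tape sides opened.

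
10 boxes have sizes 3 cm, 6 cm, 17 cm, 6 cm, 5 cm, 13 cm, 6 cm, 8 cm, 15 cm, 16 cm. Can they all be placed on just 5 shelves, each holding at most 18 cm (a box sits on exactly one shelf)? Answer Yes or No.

Total = 95 cm; ⌈95/18⌉ = 6.
At least 6 shelves are required, but only 5 are allowed.

No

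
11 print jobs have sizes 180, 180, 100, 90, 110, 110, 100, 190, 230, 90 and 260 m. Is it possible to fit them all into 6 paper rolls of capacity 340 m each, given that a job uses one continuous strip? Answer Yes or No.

A valid assignment using 6 paper rolls:
  roll 1: 260 = 260
  roll 2: 230 + 110 = 340
  roll 3: 190 + 110 = 300
  roll 4: 180 + 100 = 280
  roll 5: 180 + 100 = 280
  roll 6: 90 + 90 = 180
Every load is within 340 m, so 6 paper rolls suffice.

Yes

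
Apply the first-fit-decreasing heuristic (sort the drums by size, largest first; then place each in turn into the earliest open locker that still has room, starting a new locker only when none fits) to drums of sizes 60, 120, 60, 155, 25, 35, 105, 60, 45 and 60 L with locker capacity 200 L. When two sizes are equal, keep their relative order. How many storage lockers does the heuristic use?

4

Sorted descending: 155, 120, 105, 60, 60, 60, 60, 45, 35, 25.
  155 → locker 1 (new)  [load 155/200]
  120 → locker 2 (new)  [load 120/200]
  105 → locker 3 (new)  [load 105/200]
  60 → locker 2  [load 180/200]
  60 → locker 3  [load 165/200]
  60 → locker 4 (new)  [load 60/200]
  60 → locker 4  [load 120/200]
  45 → locker 1  [load 200/200]
  35 → locker 3  [load 200/200]
  25 → locker 4  [load 145/200]
4 storage lockers opened.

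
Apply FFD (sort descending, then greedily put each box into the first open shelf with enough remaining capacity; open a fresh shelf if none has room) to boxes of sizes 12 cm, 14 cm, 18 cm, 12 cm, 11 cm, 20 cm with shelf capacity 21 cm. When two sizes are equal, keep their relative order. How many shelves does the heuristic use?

Sorted descending: 20, 18, 14, 12, 12, 11.
  20 → shelf 1 (new)  [load 20/21]
  18 → shelf 2 (new)  [load 18/21]
  14 → shelf 3 (new)  [load 14/21]
  12 → shelf 4 (new)  [load 12/21]
  12 → shelf 5 (new)  [load 12/21]
  11 → shelf 6 (new)  [load 11/21]
6 shelves opened.

6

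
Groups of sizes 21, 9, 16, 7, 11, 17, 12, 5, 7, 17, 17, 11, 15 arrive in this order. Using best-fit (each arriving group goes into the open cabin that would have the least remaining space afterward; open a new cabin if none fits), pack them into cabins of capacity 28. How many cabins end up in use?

7

  21 → cabin 1 (new)  [load 21/28]
  9 → cabin 2 (new)  [load 9/28]
  16 → cabin 2  [load 25/28]
  7 → cabin 1  [load 28/28]
  11 → cabin 3 (new)  [load 11/28]
  17 → cabin 3  [load 28/28]
  12 → cabin 4 (new)  [load 12/28]
  5 → cabin 4  [load 17/28]
  7 → cabin 4  [load 24/28]
  17 → cabin 5 (new)  [load 17/28]
  17 → cabin 6 (new)  [load 17/28]
  11 → cabin 5  [load 28/28]
  15 → cabin 7 (new)  [load 15/28]
7 cabins opened.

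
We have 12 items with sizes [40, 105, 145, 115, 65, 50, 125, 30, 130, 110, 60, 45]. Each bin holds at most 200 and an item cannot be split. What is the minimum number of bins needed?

Total = 145 + 130 + 125 + 115 + 110 + 105 + 65 + 60 + 50 + 45 + 40 + 30 = 1020.
Lower bound: ⌈1020/200⌉ = 6 bins.
A packing using 6 bins:
  bin 1: 145 + 50 = 195
  bin 2: 130 + 65 = 195
  bin 3: 125 + 60 = 185
  bin 4: 115 + 45 + 40 = 200
  bin 5: 110 + 30 = 140
  bin 6: 105 = 105
This matches the lower bound, so 6 is optimal.

6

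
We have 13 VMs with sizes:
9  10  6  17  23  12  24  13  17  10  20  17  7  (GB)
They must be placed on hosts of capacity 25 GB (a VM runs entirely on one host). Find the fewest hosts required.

Total = 24 + 23 + 20 + 17 + 17 + 17 + 13 + 12 + 10 + 10 + 9 + 7 + 6 = 185 GB.
Lower bound: ⌈185/25⌉ = 8 hosts.
A packing using 9 hosts:
  host 1: 24 = 24
  host 2: 23 = 23
  host 3: 20 = 20
  host 4: 17 + 7 = 24
  host 5: 17 + 6 = 23
  host 6: 17 = 17
  host 7: 13 + 12 = 25
  host 8: 10 + 10 = 20
  host 9: 9 = 9
No arrangement into 8 hosts stays within capacity, so 9 is optimal.

9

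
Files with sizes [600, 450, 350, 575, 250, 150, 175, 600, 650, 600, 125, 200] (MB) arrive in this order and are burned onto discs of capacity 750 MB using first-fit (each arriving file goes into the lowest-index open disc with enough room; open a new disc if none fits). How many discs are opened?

  600 → disc 1 (new)  [load 600/750]
  450 → disc 2 (new)  [load 450/750]
  350 → disc 3 (new)  [load 350/750]
  575 → disc 4 (new)  [load 575/750]
  250 → disc 2  [load 700/750]
  150 → disc 1  [load 750/750]
  175 → disc 3  [load 525/750]
  600 → disc 5 (new)  [load 600/750]
  650 → disc 6 (new)  [load 650/750]
  600 → disc 7 (new)  [load 600/750]
  125 → disc 3  [load 650/750]
  200 → disc 8 (new)  [load 200/750]
8 discs opened.

8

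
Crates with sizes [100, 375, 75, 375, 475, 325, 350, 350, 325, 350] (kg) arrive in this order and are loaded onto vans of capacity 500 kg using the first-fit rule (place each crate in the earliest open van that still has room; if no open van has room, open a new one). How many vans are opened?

8

  100 → van 1 (new)  [load 100/500]
  375 → van 1  [load 475/500]
  75 → van 2 (new)  [load 75/500]
  375 → van 2  [load 450/500]
  475 → van 3 (new)  [load 475/500]
  325 → van 4 (new)  [load 325/500]
  350 → van 5 (new)  [load 350/500]
  350 → van 6 (new)  [load 350/500]
  325 → van 7 (new)  [load 325/500]
  350 → van 8 (new)  [load 350/500]
8 vans opened.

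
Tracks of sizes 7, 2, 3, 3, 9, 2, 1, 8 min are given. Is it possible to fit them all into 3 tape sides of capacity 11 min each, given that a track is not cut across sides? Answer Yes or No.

No

Total = 35 min; ⌈35/11⌉ = 4.
At least 4 tape sides are required, but only 3 are allowed.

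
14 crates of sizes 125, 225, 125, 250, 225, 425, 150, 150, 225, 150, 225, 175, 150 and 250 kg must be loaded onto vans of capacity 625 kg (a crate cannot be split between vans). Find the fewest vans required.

Total = 425 + 250 + 250 + 225 + 225 + 225 + 225 + 175 + 150 + 150 + 150 + 150 + 125 + 125 = 2850 kg.
Lower bound: ⌈2850/625⌉ = 5 vans.
A packing using 5 vans:
  van 1: 425 + 175 = 600
  van 2: 250 + 250 + 125 = 625
  van 3: 225 + 225 + 150 = 600
  van 4: 225 + 225 + 150 = 600
  van 5: 150 + 150 + 125 = 425
This matches the lower bound, so 5 is optimal.

5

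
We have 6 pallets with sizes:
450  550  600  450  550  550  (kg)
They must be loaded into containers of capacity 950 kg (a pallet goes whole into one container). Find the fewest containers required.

Total = 600 + 550 + 550 + 550 + 450 + 450 = 3150 kg.
Lower bound: ⌈3150/950⌉ = 4 containers.
A packing using 5 containers:
  container 1: 600 = 600
  container 2: 550 = 550
  container 3: 550 = 550
  container 4: 550 = 550
  container 5: 450 + 450 = 900
No arrangement into 4 containers stays within capacity, so 5 is optimal.

5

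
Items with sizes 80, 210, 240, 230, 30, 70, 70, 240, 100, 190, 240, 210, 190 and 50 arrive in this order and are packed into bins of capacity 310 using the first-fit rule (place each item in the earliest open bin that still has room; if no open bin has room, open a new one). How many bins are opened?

8

  80 → bin 1 (new)  [load 80/310]
  210 → bin 1  [load 290/310]
  240 → bin 2 (new)  [load 240/310]
  230 → bin 3 (new)  [load 230/310]
  30 → bin 2  [load 270/310]
  70 → bin 3  [load 300/310]
  70 → bin 4 (new)  [load 70/310]
  240 → bin 4  [load 310/310]
  100 → bin 5 (new)  [load 100/310]
  190 → bin 5  [load 290/310]
  240 → bin 6 (new)  [load 240/310]
  210 → bin 7 (new)  [load 210/310]
  190 → bin 8 (new)  [load 190/310]
  50 → bin 6  [load 290/310]
8 bins opened.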